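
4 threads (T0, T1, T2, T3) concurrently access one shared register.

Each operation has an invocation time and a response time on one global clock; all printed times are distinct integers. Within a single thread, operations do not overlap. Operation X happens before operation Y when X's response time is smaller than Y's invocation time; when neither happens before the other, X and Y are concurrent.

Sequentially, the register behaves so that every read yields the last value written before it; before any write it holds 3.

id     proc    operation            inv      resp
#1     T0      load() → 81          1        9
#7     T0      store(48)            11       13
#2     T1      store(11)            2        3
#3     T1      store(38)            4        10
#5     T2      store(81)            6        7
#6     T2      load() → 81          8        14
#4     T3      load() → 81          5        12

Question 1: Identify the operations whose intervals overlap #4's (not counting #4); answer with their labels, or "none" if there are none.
Answer: #1, #3, #5, #6, #7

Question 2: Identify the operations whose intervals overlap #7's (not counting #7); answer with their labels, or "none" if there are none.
Answer: #4, #6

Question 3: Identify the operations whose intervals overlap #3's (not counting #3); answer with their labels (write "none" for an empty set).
Answer: #1, #4, #5, #6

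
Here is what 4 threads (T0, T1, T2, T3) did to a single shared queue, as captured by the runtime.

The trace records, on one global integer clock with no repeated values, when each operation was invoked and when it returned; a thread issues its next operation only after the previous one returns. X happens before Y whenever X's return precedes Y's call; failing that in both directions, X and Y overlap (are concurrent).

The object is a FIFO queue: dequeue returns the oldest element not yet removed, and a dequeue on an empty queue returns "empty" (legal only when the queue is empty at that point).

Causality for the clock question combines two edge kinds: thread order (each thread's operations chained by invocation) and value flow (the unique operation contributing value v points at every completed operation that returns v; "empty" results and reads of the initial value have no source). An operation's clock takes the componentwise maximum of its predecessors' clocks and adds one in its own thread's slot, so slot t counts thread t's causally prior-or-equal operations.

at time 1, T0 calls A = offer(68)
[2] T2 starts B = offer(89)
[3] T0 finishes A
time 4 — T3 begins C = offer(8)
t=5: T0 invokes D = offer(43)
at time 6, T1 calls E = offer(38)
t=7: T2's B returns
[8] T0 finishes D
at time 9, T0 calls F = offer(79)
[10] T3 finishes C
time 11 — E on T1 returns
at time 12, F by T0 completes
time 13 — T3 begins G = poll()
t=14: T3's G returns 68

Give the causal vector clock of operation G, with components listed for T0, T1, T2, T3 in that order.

(1, 0, 0, 2)

no predecessors for C (invoked 4): T3 increments from zero → (0, 0, 0, 1)
no predecessors for B (invoked 2): T2 increments from zero → (0, 0, 1, 0)
no predecessors for E (invoked 6): T1 increments from zero → (0, 1, 0, 0)
no predecessors for A (invoked 1): T0 increments from zero → (1, 0, 0, 0)
merge at D (invoked 5): VC(A)=(1, 0, 0, 0), own-thread bump on T0 → (2, 0, 0, 0)
merge at G (invoked 13): VC(A)=(1, 0, 0, 0), VC(C)=(0, 0, 0, 1), own-thread bump on T3 → (1, 0, 0, 2)
merge at F (invoked 9): VC(D)=(2, 0, 0, 0), own-thread bump on T0 → (3, 0, 0, 0)
target: VC(G) = (1, 0, 0, 2)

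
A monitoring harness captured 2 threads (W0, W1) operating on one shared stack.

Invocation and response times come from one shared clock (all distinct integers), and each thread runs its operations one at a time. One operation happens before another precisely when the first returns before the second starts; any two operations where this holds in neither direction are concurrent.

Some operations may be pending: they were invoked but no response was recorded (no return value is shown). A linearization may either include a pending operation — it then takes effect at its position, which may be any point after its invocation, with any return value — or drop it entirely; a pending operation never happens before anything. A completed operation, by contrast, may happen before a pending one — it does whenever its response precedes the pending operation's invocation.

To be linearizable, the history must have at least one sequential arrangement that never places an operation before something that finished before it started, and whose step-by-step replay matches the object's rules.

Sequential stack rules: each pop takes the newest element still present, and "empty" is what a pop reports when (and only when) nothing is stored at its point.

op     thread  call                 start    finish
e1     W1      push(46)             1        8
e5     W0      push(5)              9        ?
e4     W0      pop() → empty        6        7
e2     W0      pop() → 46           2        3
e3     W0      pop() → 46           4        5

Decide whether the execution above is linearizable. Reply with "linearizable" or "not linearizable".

prefix check: 1..4 passes, 1..5 fails once e3's time-5 response joins
one real-time candidate order over the 2 completed operations — the stack replay rejects it
completion choices over the 1 pending operation (e1) were checked; none helps
sample order e2, e3 (pending dropped) stalls at step 1 — e2 pop() → 46 has no legal effect

not linearizable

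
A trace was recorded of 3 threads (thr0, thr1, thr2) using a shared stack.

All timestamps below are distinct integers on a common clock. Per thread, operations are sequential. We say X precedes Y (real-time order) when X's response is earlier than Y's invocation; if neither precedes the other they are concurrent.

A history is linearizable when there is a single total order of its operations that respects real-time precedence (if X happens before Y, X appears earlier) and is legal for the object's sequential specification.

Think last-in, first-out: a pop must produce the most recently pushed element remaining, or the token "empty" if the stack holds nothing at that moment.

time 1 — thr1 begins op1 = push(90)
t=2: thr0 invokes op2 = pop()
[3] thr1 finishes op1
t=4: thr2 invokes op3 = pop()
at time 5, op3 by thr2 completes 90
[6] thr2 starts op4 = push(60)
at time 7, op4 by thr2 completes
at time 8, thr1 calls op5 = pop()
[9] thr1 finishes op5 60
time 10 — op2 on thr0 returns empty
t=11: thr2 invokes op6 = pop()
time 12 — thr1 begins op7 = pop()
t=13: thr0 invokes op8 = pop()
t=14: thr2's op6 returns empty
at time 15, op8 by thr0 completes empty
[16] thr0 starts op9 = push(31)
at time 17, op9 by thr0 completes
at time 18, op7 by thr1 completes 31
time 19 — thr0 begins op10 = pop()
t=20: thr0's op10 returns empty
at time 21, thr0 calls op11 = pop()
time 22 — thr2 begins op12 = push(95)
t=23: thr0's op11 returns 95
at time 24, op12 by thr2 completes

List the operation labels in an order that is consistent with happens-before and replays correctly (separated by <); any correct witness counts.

op1 < op3 < op2 < op4 < op5 < op6 < op8 < op9 < op7 < op10 < op12 < op11

1. op1 push(90), leaving stack <90>
2. op3 pop() → 90, leaving stack <>
3. op2 pop() → empty, leaving stack <>
4. op4 push(60), leaving stack <60>
5. op5 pop() → 60, leaving stack <>
6. op6 pop() → empty, leaving stack <>
7. op8 pop() → empty, leaving stack <>
8. op9 push(31), leaving stack <31>
9. op7 pop() → 31, leaving stack <>
10. op10 pop() → empty, leaving stack <>
11. op12 push(95), leaving stack <95>
12. op11 pop() → 95, leaving stack <>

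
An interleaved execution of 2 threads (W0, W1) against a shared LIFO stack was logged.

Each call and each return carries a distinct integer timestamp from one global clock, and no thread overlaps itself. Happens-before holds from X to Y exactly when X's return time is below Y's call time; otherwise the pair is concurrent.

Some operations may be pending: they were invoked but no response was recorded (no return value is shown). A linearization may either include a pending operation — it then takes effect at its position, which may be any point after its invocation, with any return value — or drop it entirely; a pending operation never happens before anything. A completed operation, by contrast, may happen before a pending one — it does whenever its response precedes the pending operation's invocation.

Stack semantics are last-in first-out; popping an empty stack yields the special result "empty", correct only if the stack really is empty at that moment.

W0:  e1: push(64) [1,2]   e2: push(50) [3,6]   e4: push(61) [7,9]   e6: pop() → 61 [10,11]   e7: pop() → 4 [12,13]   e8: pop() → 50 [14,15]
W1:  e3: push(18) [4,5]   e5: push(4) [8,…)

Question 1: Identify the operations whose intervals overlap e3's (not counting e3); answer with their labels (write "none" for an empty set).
e2

concurrent with e3 ([4,5]): every op whose interval crosses 4..5
e1 [1,2]: before
e2 [3,6]: concurrent
e4 [7,9]: after
e5 [8,…): after
e6 [10,11]: after
e7 [12,13]: after
e8 [14,15]: after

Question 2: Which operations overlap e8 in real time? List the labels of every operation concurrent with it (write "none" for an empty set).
e5

overlap test against e8 [14,15]: concurrent iff the interval meets 14..15
e1 [1,2]: before
e2 [3,6]: before
e3 [4,5]: before
e4 [7,9]: before
e5 [8,…): concurrent
e6 [10,11]: before
e7 [12,13]: before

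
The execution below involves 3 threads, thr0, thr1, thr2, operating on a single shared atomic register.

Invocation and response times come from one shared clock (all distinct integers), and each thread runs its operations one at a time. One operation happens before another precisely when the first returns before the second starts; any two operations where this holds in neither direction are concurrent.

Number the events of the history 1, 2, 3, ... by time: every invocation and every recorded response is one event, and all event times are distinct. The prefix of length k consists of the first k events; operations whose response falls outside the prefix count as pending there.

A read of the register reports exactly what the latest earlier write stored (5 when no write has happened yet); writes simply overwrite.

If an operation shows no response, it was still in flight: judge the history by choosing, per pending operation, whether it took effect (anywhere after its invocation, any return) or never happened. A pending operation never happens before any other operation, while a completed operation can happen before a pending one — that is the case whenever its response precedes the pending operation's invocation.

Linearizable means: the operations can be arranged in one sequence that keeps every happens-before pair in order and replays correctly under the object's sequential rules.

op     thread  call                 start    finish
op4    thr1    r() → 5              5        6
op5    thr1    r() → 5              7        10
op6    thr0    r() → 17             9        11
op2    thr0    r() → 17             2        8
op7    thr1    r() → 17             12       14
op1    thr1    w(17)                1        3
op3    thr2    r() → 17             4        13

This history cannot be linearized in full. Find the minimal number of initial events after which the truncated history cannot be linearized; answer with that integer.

one valid order for events 1..5 is op1:
after step 1 (op1 w(17)): value 17
once event 6 joins (op4's response, time 6), exhaustive search finds no witness
no completion choice of the 2 pending operations (op2, op3) rescues it — every subset was tried
take op1, op4 (pending dropped): step 2 already fails, because op4 r() → 5 cannot occur there

6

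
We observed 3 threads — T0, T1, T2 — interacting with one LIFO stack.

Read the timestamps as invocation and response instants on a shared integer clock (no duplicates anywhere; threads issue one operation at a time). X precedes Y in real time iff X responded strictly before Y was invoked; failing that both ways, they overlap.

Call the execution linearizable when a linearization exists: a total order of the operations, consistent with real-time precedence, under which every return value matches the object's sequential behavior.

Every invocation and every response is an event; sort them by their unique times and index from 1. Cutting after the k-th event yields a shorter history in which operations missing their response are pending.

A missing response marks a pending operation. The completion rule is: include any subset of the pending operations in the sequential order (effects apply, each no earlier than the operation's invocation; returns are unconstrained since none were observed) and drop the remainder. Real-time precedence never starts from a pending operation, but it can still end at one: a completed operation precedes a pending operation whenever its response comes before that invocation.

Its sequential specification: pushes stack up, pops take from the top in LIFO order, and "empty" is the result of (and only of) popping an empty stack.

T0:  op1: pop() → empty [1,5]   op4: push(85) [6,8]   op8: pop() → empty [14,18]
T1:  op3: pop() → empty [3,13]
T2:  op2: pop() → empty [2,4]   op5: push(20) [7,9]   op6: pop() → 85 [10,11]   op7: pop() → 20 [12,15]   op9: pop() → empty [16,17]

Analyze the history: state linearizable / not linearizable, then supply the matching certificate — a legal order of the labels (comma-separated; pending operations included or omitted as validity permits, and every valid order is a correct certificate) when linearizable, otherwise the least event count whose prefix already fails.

linearizable — witness: op1, op2, op3, op5, op4, op6, op7, op8, op9

step 1: op1 pop() → empty — stack <>
step 2: op2 pop() → empty — stack <>
step 3: op3 pop() → empty — stack <>
step 4: op5 push(20) — stack <20>
step 5: op4 push(85) — stack <20,85>
step 6: op6 pop() → 85 — stack <20>
step 7: op7 pop() → 20 — stack <>
step 8: op8 pop() → empty — stack <>
step 9: op9 pop() → empty — stack <>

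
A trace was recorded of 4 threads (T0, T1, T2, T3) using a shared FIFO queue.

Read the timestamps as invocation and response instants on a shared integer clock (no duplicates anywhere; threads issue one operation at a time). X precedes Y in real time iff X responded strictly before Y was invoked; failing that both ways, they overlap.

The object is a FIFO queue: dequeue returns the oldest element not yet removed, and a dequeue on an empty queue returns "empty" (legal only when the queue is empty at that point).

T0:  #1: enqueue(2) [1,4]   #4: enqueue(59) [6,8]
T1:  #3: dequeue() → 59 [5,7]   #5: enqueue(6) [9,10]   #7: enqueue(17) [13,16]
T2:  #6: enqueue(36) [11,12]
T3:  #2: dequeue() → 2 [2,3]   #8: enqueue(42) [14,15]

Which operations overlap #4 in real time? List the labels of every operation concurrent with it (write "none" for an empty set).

concurrent with #4 ([6,8]): every op whose interval crosses 6..8
#1 [1,4]: before
#2 [2,3]: before
#3 [5,7]: concurrent
#5 [9,10]: after
#6 [11,12]: after
#7 [13,16]: after
#8 [14,15]: after

#3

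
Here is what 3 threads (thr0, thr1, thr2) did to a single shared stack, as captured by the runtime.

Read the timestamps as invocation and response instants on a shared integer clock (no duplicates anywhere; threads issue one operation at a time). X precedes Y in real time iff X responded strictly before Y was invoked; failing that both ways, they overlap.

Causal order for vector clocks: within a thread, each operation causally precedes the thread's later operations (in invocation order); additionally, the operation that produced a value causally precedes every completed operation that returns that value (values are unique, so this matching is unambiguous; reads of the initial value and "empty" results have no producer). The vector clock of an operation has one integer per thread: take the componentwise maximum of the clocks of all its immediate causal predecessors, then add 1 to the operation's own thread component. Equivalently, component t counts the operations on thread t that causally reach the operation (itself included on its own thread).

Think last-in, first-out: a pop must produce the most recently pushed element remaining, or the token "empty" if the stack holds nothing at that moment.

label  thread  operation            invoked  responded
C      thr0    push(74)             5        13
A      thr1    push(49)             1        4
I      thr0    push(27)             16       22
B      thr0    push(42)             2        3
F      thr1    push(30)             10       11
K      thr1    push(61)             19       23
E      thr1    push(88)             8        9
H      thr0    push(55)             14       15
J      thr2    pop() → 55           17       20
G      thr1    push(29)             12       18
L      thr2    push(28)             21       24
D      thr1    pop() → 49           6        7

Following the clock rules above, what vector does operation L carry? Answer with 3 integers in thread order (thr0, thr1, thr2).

no predecessors for A (invoked 1): thr1 increments from zero → (0, 1, 0)
no predecessors for B (invoked 2): thr0 increments from zero → (1, 0, 0)
invoked at 6, D merges VC(A)=(0, 1, 0) and bumps thr1's slot → (0, 2, 0)
invoked at 5, C merges VC(B)=(1, 0, 0) and bumps thr0's slot → (2, 0, 0)
invoked at 8, E merges VC(D)=(0, 2, 0) and bumps thr1's slot → (0, 3, 0)
invoked at 14, H merges VC(C)=(2, 0, 0) and bumps thr0's slot → (3, 0, 0)
invoked at 10, F merges VC(E)=(0, 3, 0) and bumps thr1's slot → (0, 4, 0)
invoked at 17, J merges VC(H)=(3, 0, 0) and bumps thr2's slot → (3, 0, 1)
invoked at 16, I merges VC(H)=(3, 0, 0) and bumps thr0's slot → (4, 0, 0)
invoked at 12, G merges VC(F)=(0, 4, 0) and bumps thr1's slot → (0, 5, 0)
invoked at 21, L merges VC(J)=(3, 0, 1) and bumps thr2's slot → (3, 0, 2)
invoked at 19, K merges VC(G)=(0, 5, 0) and bumps thr1's slot → (0, 6, 0)
target: VC(L) = (3, 0, 2)

(3, 0, 2)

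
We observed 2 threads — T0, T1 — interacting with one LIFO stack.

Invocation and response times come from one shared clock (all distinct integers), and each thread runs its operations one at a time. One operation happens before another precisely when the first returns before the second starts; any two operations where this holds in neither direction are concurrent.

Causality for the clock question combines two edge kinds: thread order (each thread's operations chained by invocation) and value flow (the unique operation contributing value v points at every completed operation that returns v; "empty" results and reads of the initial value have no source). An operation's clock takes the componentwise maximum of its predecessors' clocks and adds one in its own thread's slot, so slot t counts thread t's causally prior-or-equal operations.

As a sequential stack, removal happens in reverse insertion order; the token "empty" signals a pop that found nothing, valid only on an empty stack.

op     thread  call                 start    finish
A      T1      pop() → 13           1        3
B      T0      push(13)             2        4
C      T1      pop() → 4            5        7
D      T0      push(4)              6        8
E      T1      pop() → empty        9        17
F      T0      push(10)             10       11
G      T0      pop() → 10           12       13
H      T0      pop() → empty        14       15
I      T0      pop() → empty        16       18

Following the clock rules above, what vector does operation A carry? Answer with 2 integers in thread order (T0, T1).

root op B, invoked 2: fresh clock plus T0's own tick → (1, 0)
from VC(B)=(1, 0), A (invoked 1) maxes components and bumps T1 → (1, 1)
from VC(B)=(1, 0), D (invoked 6) maxes components and bumps T0 → (2, 0)
from VC(D)=(2, 0), F (invoked 10) maxes components and bumps T0 → (3, 0)
from VC(A)=(1, 1), VC(D)=(2, 0), C (invoked 5) maxes components and bumps T1 → (2, 2)
from VC(F)=(3, 0), G (invoked 12) maxes components and bumps T0 → (4, 0)
from VC(C)=(2, 2), E (invoked 9) maxes components and bumps T1 → (2, 3)
from VC(G)=(4, 0), H (invoked 14) maxes components and bumps T0 → (5, 0)
from VC(H)=(5, 0), I (invoked 16) maxes components and bumps T0 → (6, 0)
target: VC(A) = (1, 1)

(1, 1)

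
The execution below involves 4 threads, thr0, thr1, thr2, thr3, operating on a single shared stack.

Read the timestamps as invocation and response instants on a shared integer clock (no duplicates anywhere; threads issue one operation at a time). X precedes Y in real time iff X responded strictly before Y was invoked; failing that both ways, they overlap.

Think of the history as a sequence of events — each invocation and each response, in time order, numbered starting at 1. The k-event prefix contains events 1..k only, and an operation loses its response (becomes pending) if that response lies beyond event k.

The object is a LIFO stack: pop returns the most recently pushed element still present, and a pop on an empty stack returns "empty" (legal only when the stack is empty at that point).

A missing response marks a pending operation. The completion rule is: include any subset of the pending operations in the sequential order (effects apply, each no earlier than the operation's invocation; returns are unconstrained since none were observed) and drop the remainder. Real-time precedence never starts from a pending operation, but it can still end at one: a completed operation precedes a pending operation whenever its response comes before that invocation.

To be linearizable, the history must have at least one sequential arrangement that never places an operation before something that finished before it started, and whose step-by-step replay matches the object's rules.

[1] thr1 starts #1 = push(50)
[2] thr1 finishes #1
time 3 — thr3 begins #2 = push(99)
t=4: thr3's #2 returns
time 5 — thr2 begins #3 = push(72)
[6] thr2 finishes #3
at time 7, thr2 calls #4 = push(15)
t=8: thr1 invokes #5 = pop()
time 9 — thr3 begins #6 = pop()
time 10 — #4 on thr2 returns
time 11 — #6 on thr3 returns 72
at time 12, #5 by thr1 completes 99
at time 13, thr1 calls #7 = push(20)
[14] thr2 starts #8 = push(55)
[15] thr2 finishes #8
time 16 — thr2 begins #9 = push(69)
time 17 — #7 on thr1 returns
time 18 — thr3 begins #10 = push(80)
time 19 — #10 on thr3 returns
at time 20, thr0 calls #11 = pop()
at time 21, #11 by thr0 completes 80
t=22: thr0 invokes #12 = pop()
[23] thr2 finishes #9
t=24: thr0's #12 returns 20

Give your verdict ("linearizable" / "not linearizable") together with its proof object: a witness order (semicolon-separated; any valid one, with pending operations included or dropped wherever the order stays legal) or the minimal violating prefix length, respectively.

linearizable — witness: #1; #2; #3; #6; #5; #4; #8; #7; #10; #11; #12; #9

1. #1 push(50), leaving stack <50>
2. #2 push(99), leaving stack <50,99>
3. #3 push(72), leaving stack <50,99,72>
4. #6 pop() → 72, leaving stack <50,99>
5. #5 pop() → 99, leaving stack <50>
6. #4 push(15), leaving stack <50,15>
7. #8 push(55), leaving stack <50,15,55>
8. #7 push(20), leaving stack <50,15,55,20>
9. #10 push(80), leaving stack <50,15,55,20,80>
10. #11 pop() → 80, leaving stack <50,15,55,20>
11. #12 pop() → 20, leaving stack <50,15,55>
12. #9 push(69), leaving stack <50,15,55,69>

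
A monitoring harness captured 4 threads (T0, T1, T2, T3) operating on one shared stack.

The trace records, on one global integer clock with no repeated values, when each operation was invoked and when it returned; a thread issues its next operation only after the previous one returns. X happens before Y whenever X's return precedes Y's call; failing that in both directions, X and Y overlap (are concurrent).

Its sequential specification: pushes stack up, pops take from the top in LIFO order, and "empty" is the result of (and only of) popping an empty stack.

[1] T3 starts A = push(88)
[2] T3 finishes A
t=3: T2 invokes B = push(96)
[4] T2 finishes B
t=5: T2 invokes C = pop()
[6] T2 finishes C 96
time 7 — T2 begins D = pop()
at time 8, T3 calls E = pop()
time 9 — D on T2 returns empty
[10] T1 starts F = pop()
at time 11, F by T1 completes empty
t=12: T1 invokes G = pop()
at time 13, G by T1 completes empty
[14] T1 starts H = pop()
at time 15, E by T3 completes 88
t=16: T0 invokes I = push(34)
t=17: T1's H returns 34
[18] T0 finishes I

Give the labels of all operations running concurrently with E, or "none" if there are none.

D, F, G, H

E runs from 8 to 15; window-overlapping ops are concurrent
A [1,2]: before
B [3,4]: before
C [5,6]: before
D [7,9]: concurrent
F [10,11]: concurrent
G [12,13]: concurrent
H [14,17]: concurrent
I [16,18]: after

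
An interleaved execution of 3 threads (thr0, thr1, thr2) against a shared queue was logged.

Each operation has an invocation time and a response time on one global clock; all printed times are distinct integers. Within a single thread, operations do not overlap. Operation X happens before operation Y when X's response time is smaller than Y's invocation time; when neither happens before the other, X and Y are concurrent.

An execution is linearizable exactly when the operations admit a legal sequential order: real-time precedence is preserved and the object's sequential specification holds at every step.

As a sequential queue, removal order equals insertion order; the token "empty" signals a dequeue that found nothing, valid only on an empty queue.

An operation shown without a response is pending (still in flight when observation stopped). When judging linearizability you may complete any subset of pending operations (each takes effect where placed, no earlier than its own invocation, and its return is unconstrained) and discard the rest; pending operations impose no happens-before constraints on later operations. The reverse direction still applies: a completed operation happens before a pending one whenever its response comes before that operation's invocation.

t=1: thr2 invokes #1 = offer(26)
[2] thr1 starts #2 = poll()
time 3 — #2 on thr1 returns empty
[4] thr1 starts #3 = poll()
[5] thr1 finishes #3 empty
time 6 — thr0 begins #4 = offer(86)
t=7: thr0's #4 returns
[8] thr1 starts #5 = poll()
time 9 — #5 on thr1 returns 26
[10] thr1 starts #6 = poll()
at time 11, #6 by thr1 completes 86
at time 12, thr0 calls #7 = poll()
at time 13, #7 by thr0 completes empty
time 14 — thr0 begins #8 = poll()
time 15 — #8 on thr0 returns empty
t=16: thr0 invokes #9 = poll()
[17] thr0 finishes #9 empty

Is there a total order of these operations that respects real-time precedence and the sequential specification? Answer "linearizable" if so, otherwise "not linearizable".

witness order: #2, #3, #1, #4, #5, #6, #7, #8, #9
1. #2 poll() → empty, leaving queue <>
2. #3 poll() → empty, leaving queue <>
3. #1 offer(26) (pending, included), leaving queue <26>
4. #4 offer(86), leaving queue <26,86>
5. #5 poll() → 26, leaving queue <86>
6. #6 poll() → 86, leaving queue <>
7. #7 poll() → empty, leaving queue <>
8. #8 poll() → empty, leaving queue <>
9. #9 poll() → empty, leaving queue <>

linearizable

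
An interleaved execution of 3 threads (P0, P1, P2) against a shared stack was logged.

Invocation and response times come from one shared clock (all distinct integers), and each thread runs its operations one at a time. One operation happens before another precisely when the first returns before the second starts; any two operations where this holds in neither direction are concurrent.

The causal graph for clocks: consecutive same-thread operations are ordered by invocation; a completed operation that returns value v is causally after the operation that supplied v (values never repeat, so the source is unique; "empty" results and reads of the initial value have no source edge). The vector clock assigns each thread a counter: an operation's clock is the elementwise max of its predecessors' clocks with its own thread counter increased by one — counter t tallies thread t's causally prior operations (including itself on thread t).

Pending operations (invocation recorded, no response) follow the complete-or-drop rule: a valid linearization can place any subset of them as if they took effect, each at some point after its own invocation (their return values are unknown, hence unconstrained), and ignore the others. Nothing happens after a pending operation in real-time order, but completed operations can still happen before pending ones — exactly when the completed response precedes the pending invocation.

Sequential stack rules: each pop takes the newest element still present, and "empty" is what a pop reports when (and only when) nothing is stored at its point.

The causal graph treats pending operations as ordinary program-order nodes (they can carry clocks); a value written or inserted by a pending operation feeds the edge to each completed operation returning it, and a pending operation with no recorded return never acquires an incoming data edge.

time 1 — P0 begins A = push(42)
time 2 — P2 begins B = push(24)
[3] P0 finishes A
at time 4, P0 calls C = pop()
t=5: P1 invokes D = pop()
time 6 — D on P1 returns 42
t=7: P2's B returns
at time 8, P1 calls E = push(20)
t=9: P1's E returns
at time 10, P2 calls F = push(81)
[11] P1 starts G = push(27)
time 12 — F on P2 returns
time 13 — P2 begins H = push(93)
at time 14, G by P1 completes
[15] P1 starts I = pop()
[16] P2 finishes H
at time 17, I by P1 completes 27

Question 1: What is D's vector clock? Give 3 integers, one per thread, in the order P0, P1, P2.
(1, 1, 0)

no predecessors for B (invoked 2): P2 increments from zero → (0, 0, 1)
no predecessors for A (invoked 1): P0 increments from zero → (1, 0, 0)
F (invocation 10): componentwise max over VC(B)=(0, 0, 1), +1 at P2, giving (0, 0, 2)
D (invocation 5): componentwise max over VC(A)=(1, 0, 0), +1 at P1, giving (1, 1, 0)
C (invocation 4): componentwise max over VC(A)=(1, 0, 0), +1 at P0, giving (2, 0, 0)
H (invocation 13): componentwise max over VC(F)=(0, 0, 2), +1 at P2, giving (0, 0, 3)
E (invocation 8): componentwise max over VC(D)=(1, 1, 0), +1 at P1, giving (1, 2, 0)
G (invocation 11): componentwise max over VC(E)=(1, 2, 0), +1 at P1, giving (1, 3, 0)
I (invocation 15): componentwise max over VC(G)=(1, 3, 0), +1 at P1, giving (1, 4, 0)
target: VC(D) = (1, 1, 0)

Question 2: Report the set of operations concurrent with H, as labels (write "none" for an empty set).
C, G, I

H runs from 13 to 16; window-overlapping ops are concurrent
A [1,3]: before
B [2,7]: before
C [4,…): concurrent
D [5,6]: before
E [8,9]: before
F [10,12]: before
G [11,14]: concurrent
I [15,17]: concurrent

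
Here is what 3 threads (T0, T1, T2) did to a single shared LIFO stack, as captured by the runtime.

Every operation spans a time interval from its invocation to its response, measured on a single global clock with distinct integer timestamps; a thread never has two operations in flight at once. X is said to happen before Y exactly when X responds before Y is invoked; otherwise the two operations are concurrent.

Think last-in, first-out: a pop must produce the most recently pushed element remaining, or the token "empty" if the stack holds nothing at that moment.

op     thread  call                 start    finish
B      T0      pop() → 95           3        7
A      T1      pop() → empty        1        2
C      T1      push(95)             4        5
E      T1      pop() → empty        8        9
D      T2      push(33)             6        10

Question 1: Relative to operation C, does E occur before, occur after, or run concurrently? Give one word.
after

E spans [8,9], C spans [4,5]
resp(C)=5 < inv(E)=8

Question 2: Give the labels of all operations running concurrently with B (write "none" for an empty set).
C, D

overlap test against B [3,7]: concurrent iff the interval meets 3..7
A [1,2]: before
C [4,5]: concurrent
D [6,10]: concurrent
E [8,9]: after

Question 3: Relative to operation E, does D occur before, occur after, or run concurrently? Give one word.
concurrent

D spans [6,10], E spans [8,9]
the intervals overlap in both directions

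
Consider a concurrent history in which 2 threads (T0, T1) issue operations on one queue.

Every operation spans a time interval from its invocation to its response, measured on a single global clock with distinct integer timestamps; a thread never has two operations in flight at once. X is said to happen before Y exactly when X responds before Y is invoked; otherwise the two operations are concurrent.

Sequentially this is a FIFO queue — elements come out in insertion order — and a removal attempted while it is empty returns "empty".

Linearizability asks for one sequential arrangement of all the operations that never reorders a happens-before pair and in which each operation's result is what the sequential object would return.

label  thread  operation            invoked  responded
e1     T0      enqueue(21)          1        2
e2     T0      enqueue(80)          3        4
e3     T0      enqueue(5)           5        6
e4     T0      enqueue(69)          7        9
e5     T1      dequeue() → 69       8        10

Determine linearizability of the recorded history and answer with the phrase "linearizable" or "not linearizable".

through event 9 a valid linearization exists; event 10 (e5 responding at time 10) ends that
checked exhaustively: 2 real-time-consistent orders of 5 completed operations, zero legal queue replays
take e1, e2, e3, e4, e5: step 5 already fails, because e5 dequeue() → 69 cannot occur there
take e1, e2, e3, e5, e4: step 4 already fails, because e5 dequeue() → 69 cannot occur there

not linearizable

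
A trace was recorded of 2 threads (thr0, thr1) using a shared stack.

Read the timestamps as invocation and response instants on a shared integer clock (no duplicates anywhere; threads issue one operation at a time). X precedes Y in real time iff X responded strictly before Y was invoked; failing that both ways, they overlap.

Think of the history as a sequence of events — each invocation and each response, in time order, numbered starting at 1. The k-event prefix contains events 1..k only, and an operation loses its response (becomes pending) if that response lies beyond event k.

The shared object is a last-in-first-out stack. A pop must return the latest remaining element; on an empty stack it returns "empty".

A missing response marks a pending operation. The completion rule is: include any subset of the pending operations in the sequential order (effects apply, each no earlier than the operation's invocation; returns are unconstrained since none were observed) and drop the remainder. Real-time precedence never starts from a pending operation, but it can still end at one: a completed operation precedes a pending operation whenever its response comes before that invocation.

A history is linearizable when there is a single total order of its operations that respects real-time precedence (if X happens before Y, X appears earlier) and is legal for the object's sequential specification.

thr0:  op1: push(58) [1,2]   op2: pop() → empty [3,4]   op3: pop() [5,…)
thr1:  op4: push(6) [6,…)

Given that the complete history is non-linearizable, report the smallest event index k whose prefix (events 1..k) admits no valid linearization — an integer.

4

one valid order for events 1..3 is op1:
step 1: op1 push(58) — stack <58>
at event 4 (op2's time-4 response) nothing linearizes any more
for example op1, op2 fails at step 2: op2 pop() → empty is not legal there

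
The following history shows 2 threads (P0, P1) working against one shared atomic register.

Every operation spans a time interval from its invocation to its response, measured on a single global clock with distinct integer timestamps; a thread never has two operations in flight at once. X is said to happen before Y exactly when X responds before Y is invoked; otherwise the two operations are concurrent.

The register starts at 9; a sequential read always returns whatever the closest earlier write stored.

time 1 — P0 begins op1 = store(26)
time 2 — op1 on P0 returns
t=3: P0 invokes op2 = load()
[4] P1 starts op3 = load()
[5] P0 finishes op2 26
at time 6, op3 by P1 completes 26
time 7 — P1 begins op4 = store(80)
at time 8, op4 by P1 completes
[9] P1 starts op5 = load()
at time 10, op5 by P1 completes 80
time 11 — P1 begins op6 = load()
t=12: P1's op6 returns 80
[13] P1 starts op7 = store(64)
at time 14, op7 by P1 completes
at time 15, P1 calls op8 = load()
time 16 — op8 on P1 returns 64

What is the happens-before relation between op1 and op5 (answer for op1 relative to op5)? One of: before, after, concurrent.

before

op1 spans [1,2], op5 spans [9,10]
resp(op1)=2 < inv(op5)=9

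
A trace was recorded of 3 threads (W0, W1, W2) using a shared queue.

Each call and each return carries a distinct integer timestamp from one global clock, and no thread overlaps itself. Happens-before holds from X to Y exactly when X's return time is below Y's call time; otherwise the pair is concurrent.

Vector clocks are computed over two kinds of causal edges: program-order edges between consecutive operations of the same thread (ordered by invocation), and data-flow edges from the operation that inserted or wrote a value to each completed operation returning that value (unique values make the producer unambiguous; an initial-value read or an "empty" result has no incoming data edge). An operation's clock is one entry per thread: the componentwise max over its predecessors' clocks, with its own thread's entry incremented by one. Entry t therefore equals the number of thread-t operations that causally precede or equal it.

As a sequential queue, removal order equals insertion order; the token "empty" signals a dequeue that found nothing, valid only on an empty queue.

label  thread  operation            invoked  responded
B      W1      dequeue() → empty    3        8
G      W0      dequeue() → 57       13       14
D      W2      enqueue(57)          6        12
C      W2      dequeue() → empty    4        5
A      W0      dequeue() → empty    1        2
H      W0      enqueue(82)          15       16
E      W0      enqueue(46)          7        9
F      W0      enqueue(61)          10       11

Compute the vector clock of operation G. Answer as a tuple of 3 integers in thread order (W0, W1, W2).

invoked at 4, C has no predecessors; its own W2 bump gives (0, 0, 1)
invoked at 3, B has no predecessors; its own W1 bump gives (0, 1, 0)
invoked at 1, A has no predecessors; its own W0 bump gives (1, 0, 0)
D, invoked 6, takes VC(C)=(0, 0, 1) under max, adds 1 for W2 → (0, 0, 2)
E, invoked 7, takes VC(A)=(1, 0, 0) under max, adds 1 for W0 → (2, 0, 0)
F, invoked 10, takes VC(E)=(2, 0, 0) under max, adds 1 for W0 → (3, 0, 0)
G, invoked 13, takes VC(D)=(0, 0, 2), VC(F)=(3, 0, 0) under max, adds 1 for W0 → (4, 0, 2)
H, invoked 15, takes VC(G)=(4, 0, 2) under max, adds 1 for W0 → (5, 0, 2)
target: VC(G) = (4, 0, 2)

(4, 0, 2)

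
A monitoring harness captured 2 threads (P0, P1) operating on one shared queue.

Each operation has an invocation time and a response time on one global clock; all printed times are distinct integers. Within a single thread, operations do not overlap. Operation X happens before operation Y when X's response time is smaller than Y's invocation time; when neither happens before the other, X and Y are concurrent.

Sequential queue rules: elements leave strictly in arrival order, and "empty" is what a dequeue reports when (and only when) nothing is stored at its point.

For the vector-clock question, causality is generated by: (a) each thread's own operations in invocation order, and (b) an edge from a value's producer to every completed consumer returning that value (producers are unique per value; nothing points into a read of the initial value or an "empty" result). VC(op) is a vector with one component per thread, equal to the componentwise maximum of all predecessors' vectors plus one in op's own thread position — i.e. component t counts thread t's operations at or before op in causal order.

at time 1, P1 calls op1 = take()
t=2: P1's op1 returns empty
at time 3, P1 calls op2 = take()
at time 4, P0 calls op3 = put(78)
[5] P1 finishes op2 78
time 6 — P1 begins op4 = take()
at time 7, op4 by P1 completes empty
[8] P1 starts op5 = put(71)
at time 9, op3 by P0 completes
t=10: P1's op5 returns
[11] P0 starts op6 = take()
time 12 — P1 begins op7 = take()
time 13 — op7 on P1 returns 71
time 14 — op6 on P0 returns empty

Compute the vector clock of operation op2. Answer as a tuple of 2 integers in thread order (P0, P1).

(1, 2)

VC(op1, invoked at 1): no causal predecessors; +1 on P1 → (0, 1)
VC(op3, invoked at 4): no causal predecessors; +1 on P0 → (1, 0)
invoked at 11, op6 merges VC(op3)=(1, 0) and bumps P0's slot → (2, 0)
invoked at 3, op2 merges VC(op1)=(0, 1), VC(op3)=(1, 0) and bumps P1's slot → (1, 2)
invoked at 6, op4 merges VC(op2)=(1, 2) and bumps P1's slot → (1, 3)
invoked at 8, op5 merges VC(op4)=(1, 3) and bumps P1's slot → (1, 4)
invoked at 12, op7 merges VC(op5)=(1, 4) and bumps P1's slot → (1, 5)
target: VC(op2) = (1, 2)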